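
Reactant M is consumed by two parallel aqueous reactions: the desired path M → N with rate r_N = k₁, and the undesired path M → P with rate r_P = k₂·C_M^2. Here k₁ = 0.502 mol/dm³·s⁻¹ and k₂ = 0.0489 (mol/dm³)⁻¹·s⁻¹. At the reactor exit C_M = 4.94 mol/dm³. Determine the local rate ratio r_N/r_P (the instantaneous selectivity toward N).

0.421

S_{N/P} = r_N/r_P = (k₁)/(k₂·C_M^2) = (k₁/k₂)·C_M^-2.
= (0.502) / (0.0489×4.940^2) = 0.5020/1.193 = 0.421.
The undesired path is higher order in M, so low C_M (CSTR or dilute feed) favours N.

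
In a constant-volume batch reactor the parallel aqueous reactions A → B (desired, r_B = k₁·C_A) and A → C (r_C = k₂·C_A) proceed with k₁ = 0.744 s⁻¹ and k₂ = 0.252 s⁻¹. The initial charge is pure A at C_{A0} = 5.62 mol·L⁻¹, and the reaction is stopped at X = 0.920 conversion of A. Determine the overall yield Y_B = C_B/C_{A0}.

0.687

C_A = C_{A0}(1−X) = 0.4496 mol·L⁻¹.
Both paths are first order in A, so the instantaneous fraction to B is constant: dC_B/d(−C_A) = k₁/(k₁+k₂) = 0.7470.
C_B = 0.7470·(C_{A0}−C_A) = 0.7470×5.170 = 3.86 mol·L⁻¹.
Y_B = C_B/C_{A0} = 3.862/5.62 = 0.687.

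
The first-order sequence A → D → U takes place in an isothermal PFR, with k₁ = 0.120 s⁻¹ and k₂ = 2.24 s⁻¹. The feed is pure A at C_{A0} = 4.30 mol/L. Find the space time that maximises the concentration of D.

The intermediate peaks when r₁ = r₂, i.e. k₁e^(−k₁τ) = k₂e^(−k₂τ), giving τ_opt = ln(k₂/k₁)/(k₂−k₁).
= ln(2.24/0.120)/(2.24−0.120) = ln(18.67)/2.120 = 2.927/2.120 = 1.38 s.

1.38 s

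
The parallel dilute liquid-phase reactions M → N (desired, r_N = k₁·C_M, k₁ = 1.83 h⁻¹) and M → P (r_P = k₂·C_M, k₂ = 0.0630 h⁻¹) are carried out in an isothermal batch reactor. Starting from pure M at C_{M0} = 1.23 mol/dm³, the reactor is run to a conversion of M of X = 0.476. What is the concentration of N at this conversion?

C_M = C_{M0}(1−X) = 0.6445 mol/dm³.
Both paths are first order in M, so the instantaneous fraction to N is constant: dC_N/d(−C_M) = k₁/(k₁+k₂) = 0.9667.
C_N = 0.9667·(C_{M0}−C_M) = 0.9667×0.5855 = 0.566 mol/dm³.

0.566 mol/dm³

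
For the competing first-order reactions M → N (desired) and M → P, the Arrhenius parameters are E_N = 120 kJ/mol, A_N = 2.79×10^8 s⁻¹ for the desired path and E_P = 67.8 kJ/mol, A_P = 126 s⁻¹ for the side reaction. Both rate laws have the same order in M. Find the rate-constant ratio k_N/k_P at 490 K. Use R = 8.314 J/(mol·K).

With equal orders, S_{N/P} = k_N/k_P = (A_N/A_P)·exp[(E_P−E_N)/(RT)].
(E_P−E_N)/(RT) = (67.8−120)×10³/(8.314×490) = -52200/4074 = -12.81.
k_N/k_P = (2.79×10^8/126)·exp(-12.81) = 2.214×10^6 × 2.724×10^-6 = 6.03.

6.03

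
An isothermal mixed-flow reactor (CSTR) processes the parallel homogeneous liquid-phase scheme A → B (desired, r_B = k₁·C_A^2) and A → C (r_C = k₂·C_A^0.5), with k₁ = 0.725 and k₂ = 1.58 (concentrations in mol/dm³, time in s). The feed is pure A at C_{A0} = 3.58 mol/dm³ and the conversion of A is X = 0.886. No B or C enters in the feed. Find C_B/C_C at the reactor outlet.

0.120

Exit C_A = C_{A0}(1−X) = 3.58×0.114 = 0.4081 mol/dm³.
Rates in a CSTR are evaluated at the outlet concentration: r_B = 0.725×0.4081^2 = 0.1208, r_C = 1.58×0.4081^0.5 = 1.009.
Overall selectivity = C_B/C_C = r_Bτ/(r_Cτ) = r_B/r_C = 0.120.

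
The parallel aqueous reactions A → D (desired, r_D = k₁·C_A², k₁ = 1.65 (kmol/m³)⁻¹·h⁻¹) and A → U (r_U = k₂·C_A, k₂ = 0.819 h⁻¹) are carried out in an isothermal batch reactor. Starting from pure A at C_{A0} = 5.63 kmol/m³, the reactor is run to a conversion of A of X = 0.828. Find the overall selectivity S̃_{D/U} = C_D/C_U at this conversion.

5.56

C_A = C_{A0}(1−X) = 0.9684 kmol/m³.
Along a PFR/batch, dC_U/dC_A = −r_U/(r_D+r_U) = −k₂/(k₂+k₁·C_A).
Integrating from C_{A0} to C_A: C_U = (0.819/1.65)·ln[(0.819+1.65·5.63)/(0.819+1.65·0.968)] = 0.4964·ln(10.11/2.417) = 0.7103 kmol/m³.
Then C_D = (C_{A0}−C_A) − C_U = 4.662 − 0.7103 = 3.951 kmol/m³.
S̃_{D/U} = C_D/C_U = 3.951/0.7103 = 5.56.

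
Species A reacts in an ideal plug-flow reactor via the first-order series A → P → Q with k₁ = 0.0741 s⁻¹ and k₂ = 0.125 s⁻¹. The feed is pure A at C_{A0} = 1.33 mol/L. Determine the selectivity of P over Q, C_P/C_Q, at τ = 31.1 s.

0.147

For first-order series with pure A initially, C_P(τ) = k₁C_{A0}/(k₂−k₁)·(e^(−k₁τ) − e^(−k₂τ)).
e^(−k₁τ) = e^(−0.0741×31.1) = e^(−2.305) = 0.09981; e^(−k₂τ) = e^(−3.888) = 0.02050.
C_P = 0.0741×1.33/(0.125−0.0741) × (0.09981−0.02050) = 1.936×0.07931 = 0.1536 mol/L.
C_A = C_{A0}e^(−k₁τ) = 0.1327 mol/L, so C_Q = C_{A0}−C_A−C_P = 1.044 mol/L; C_P/C_Q = 0.147.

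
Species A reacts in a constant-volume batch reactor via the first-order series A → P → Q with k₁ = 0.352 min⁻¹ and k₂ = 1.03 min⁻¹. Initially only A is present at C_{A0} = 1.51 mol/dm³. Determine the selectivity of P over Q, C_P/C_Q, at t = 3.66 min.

0.221

For first-order series with pure A initially, C_P(t) = k₁C_{A0}/(k₂−k₁)·(e^(−k₁t) − e^(−k₂t)).
e^(−k₁t) = e^(−0.352×3.66) = e^(−1.288) = 0.2757; e^(−k₂t) = e^(−3.770) = 0.02306.
C_P = 0.352×1.51/(1.03−0.352) × (0.2757−0.02306) = 0.7840×0.2527 = 0.1981 mol/dm³.
C_A = C_{A0}e^(−k₁t) = 0.4164 mol/dm³, so C_Q = C_{A0}−C_A−C_P = 0.8956 mol/dm³; C_P/C_Q = 0.221.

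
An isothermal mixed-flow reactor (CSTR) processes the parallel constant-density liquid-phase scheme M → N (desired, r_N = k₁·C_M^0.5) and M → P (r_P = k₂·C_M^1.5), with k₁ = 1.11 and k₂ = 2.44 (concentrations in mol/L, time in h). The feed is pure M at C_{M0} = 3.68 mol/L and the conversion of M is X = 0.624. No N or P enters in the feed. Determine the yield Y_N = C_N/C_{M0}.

Exit C_M = C_{M0}(1−X) = 3.68×0.376 = 1.384 mol/L.
In a CSTR the entire volume is at exit conditions, so r_N = 1.11×1.384^0.5 = 1.306 and r_P = 2.44×1.384^1.5 = 3.971.
Fraction of consumed M going to N: r_N/(r_N+r_P) = 0.2474.
C_N = 0.2474·C_{M0}·X = 0.2474×3.68×0.624 = 0.568 mol/L; Y_N = C_N/C_{M0} = 0.154.

0.154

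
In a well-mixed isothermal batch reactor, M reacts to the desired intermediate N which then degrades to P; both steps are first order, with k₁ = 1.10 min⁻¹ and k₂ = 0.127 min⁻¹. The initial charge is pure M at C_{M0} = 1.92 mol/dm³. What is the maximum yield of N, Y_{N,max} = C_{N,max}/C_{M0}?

For a first-order series the maximum intermediate yield is C_{N,max}/C_{M0} = (k₁/k₂)^[k₂/(k₂−k₁)].
= (1.10/0.127)^(0.127/(0.127−1.10)) = (8.661)^(-0.1305) = 0.7544.

0.754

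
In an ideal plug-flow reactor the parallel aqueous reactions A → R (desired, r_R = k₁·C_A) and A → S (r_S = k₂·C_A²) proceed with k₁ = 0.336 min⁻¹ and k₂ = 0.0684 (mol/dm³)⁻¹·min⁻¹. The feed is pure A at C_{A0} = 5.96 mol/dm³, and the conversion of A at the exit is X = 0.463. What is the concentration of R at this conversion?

1.44 mol/dm³

C_A = C_{A0}(1−X) = 3.201 mol/dm³.
Along a PFR/batch, dC_R/dC_A = −r_R/(r_R+r_S) = −k₁/(k₁+k₂·C_A).
Integrating from C_{A0} to C_A: C_R = (0.336/0.0684)·ln[(0.336+0.0684·5.96)/(0.336+0.0684·3.20)] = 4.912·ln(0.7437/0.5549) = 1.438 mol/dm³.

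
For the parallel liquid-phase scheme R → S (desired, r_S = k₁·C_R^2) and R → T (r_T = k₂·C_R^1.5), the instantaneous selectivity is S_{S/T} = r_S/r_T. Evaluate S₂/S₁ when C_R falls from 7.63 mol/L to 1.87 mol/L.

S_{S/T} = (k₁/k₂)·C_R^0.5, so S₂/S₁ = (C_{R,2}/C_{R,1})^0.5.
= (1.87/7.63)^0.5 = (0.2451)^0.5 = 0.495.

0.495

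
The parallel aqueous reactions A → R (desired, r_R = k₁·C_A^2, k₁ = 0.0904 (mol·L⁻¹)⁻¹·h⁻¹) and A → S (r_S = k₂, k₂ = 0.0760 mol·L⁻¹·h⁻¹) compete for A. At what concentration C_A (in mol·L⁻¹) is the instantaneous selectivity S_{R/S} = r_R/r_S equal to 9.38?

S_{R/S} = (k₁/k₂)·C_A^2 ⇒ C_A = (S·k₂/k₁)^(0.5).
= (9.38×0.0760/0.0904)^(0.5) = (7.886)^(0.5) = 2.81 mol·L⁻¹.

2.81 mol·L⁻¹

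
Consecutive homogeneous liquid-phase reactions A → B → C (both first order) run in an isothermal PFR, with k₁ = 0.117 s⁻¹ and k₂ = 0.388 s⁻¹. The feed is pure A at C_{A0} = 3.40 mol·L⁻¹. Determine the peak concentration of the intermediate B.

0.611 mol·L⁻¹

For a first-order series the maximum intermediate yield is C_{B,max}/C_{A0} = (k₁/k₂)^[k₂/(k₂−k₁)].
= (0.117/0.388)^(0.388/(0.388−0.117)) = (0.3015)^(1.432) = 0.1797.
C_{B,max} = 0.1797×3.40 = 0.611 mol·L⁻¹.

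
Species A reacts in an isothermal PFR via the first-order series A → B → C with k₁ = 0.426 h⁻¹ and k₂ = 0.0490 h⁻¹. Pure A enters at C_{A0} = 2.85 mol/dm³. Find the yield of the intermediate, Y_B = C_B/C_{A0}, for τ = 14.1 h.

0.563

Solving the coupled first-order balances gives C_B(τ) = [k₁/(k₂−k₁)]·C_{A0}·(e^(−k₁τ) − e^(−k₂τ)).
e^(−k₁τ) = e^(−0.426×14.1) = e^(−6.007) = 0.002462; e^(−k₂τ) = e^(−0.6909) = 0.5011.
C_B = 0.426×2.85/(0.0490−0.426) × (0.002462−0.5011) = (-3.220)×(-0.4987) = 1.606 mol/dm³.
Y_B = C_B/C_{A0} = 1.606/2.85 = 0.563.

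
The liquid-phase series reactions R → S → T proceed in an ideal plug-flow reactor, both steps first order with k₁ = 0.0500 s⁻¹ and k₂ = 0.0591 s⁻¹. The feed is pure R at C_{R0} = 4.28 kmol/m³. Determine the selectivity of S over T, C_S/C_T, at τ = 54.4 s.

For first-order series with pure R initially, C_S(τ) = k₁C_{R0}/(k₂−k₁)·(e^(−k₁τ) − e^(−k₂τ)).
e^(−k₁τ) = e^(−0.0500×54.4) = e^(−2.720) = 0.06587; e^(−k₂τ) = e^(−3.215) = 0.04015.
C_S = 0.0500×4.28/(0.0591−0.0500) × (0.06587−0.04015) = 23.52×0.02572 = 0.6049 kmol/m³.
C_R = C_{R0}e^(−k₁τ) = 0.2819 kmol/m³, so C_T = C_{R0}−C_R−C_S = 3.393 kmol/m³; C_S/C_T = 0.178.

0.178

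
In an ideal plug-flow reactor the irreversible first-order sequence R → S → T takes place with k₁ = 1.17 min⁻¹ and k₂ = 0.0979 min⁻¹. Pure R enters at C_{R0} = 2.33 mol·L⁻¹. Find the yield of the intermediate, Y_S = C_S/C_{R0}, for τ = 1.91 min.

For first-order series with pure R initially, C_S(τ) = k₁C_{R0}/(k₂−k₁)·(e^(−k₁τ) − e^(−k₂τ)).
e^(−k₁τ) = e^(−1.17×1.91) = e^(−2.235) = 0.1070; e^(−k₂τ) = e^(−0.1870) = 0.8295.
C_S = 1.17×2.33/(0.0979−1.17) × (0.1070−0.8295) = (-2.543)×(-0.7224) = 1.837 mol·L⁻¹.
Y_S = C_S/C_{R0} = 1.837/2.33 = 0.788.

0.788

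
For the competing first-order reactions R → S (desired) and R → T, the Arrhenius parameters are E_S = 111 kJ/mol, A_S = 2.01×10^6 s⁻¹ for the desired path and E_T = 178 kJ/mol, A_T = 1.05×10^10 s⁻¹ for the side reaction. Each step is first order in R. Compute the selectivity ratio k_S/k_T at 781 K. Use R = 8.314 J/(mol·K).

5.80

k_S/k_T = (A_S/A_T)·exp[−(E_S−E_T)/(RT)] = (A_S/A_T)·exp[(E_T−E_S)/(RT)].
(E_T−E_S)/(RT) = (178−111)×10³/(8.314×781) = 67000/6493 = 10.32.
k_S/k_T = (2.01×10^6/1.05×10^10)·exp(10.32) = 1.914×10^-4 × 30286 = 5.80.
Since E_S < E_T, lowering the temperature improves selectivity toward S.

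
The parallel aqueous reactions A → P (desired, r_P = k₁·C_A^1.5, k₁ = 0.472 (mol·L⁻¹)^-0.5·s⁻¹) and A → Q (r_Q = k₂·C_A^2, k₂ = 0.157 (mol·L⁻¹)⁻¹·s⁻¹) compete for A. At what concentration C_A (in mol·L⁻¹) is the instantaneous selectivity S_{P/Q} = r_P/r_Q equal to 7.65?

0.154 mol·L⁻¹

S_{P/Q} = (k₁/k₂)·C_A^-0.5 ⇒ C_A = (S·k₂/k₁)^(-2).
= (7.65×0.157/0.472)^(-2) = (2.545)^(-2) = 0.154 mol·L⁻¹.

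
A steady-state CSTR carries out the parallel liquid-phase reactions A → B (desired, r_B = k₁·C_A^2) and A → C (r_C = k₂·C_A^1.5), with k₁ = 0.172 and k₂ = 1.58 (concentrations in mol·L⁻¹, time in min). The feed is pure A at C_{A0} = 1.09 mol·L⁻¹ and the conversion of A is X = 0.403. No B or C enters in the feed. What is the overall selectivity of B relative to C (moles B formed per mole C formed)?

0.0878

Exit C_A = C_{A0}(1−X) = 1.09×0.597 = 0.6507 mol·L⁻¹.
A CSTR operates uniformly at the exit composition, giving r_B = 0.07283 and r_C = 0.8294 (each k·C_A^n at C_A = 0.6507).
Overall selectivity = C_B/C_C = r_Bτ/(r_Cτ) = r_B/r_C = 0.0878.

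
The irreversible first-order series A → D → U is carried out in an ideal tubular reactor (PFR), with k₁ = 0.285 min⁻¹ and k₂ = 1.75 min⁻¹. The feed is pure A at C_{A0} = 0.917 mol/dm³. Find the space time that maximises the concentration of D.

Setting dC_D/dτ = 0 gives τ_opt = ln(k₂/k₁)/(k₂−k₁).
= ln(1.75/0.285)/(1.75−0.285) = ln(6.140)/1.465 = 1.815/1.465 = 1.24 min.

1.24 min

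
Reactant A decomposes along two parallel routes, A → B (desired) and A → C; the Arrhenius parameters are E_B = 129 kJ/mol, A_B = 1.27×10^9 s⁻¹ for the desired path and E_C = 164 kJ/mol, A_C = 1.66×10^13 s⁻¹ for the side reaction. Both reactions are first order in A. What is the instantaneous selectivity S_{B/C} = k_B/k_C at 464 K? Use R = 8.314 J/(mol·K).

k_B/k_C = (A_B/A_C)·exp[−(E_B−E_C)/(RT)] = (A_B/A_C)·exp[(E_C−E_B)/(RT)].
(E_C−E_B)/(RT) = (164−129)×10³/(8.314×464) = 35000/3858 = 9.073.
k_B/k_C = (1.27×10^9/1.66×10^13)·exp(9.073) = 7.651×10^-5 × 8715 = 0.667.
Since E_B < E_C, lowering the temperature improves selectivity toward B.

0.667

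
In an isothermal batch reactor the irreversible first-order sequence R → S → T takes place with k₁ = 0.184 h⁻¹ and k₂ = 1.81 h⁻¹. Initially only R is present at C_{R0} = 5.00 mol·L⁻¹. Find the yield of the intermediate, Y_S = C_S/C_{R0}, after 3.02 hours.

The intermediate concentration in a first-order A→B→C sequence is C_S = k₁C_{R0}(e^(−k₁t) − e^(−k₂t))/(k₂−k₁).
e^(−k₁t) = e^(−0.184×3.02) = e^(−0.5557) = 0.5737; e^(−k₂t) = e^(−5.466) = 0.004227.
C_S = 0.184×5.00/(1.81−0.184) × (0.5737−0.004227) = 0.5658×0.5695 = 0.3222 mol·L⁻¹.
Y_S = C_S/C_{R0} = 0.3222/5.00 = 0.0644.

0.0644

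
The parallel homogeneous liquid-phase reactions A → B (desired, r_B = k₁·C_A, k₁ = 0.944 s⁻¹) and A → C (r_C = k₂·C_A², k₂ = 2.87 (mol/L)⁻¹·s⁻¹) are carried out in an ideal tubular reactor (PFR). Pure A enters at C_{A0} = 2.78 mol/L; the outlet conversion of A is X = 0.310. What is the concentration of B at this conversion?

C_A = C_{A0}(1−X) = 1.918 mol/L.
Along a PFR/batch, dC_B/dC_A = −r_B/(r_B+r_C) = −k₁/(k₁+k₂·C_A).
Integrating from C_{A0} to C_A: C_B = (0.944/2.87)·ln[(0.944+2.87·2.78)/(0.944+2.87·1.92)] = 0.3289·ln(8.923/6.449) = 0.1068 mol/L.

0.107 mol/L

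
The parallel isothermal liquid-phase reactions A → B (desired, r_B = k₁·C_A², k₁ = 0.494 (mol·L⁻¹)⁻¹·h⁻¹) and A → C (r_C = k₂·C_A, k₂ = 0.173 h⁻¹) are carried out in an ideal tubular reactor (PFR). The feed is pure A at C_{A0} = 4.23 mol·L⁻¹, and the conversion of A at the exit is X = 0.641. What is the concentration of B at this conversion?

2.40 mol·L⁻¹

C_A = C_{A0}(1−X) = 1.519 mol·L⁻¹.
Along a PFR/batch, dC_C/dC_A = −r_C/(r_B+r_C) = −k₂/(k₂+k₁·C_A).
Integrating from C_{A0} to C_A: C_C = (0.173/0.494)·ln[(0.173+0.494·4.23)/(0.173+0.494·1.52)] = 0.3502·ln(2.263/0.9232) = 0.3139 mol·L⁻¹.
Then C_B = (C_{A0}−C_A) − C_C = 2.711 − 0.3139 = 2.397 mol·L⁻¹.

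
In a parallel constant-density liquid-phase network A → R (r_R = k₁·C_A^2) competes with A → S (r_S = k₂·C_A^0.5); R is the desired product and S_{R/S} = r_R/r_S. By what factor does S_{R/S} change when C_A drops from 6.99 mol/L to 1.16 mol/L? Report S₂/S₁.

S_{R/S} = (k₁/k₂)·C_A^1.5, so S₂/S₁ = (C_{A,2}/C_{A,1})^1.5.
= (1.16/6.99)^1.5 = (0.1660)^1.5 = 0.0676.

0.0676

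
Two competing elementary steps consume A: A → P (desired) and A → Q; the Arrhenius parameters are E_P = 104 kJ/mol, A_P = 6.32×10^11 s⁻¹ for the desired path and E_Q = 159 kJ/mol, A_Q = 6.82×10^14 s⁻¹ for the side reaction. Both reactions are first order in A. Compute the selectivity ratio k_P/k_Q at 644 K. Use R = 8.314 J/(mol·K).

26.8

k_P/k_Q = (A_P/A_Q)·exp[−(E_P−E_Q)/(RT)] = (A_P/A_Q)·exp[(E_Q−E_P)/(RT)].
(E_Q−E_P)/(RT) = (159−104)×10³/(8.314×644) = 55000/5354 = 10.27.
k_P/k_Q = (6.32×10^11/6.82×10^14)·exp(10.27) = 9.267×10^-4 × 28920 = 26.8.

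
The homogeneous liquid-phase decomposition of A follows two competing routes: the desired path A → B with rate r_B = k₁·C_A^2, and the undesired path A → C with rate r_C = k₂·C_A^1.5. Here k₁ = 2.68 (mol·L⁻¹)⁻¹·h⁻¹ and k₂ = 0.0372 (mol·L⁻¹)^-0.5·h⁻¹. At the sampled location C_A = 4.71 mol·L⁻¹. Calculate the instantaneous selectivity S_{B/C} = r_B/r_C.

156

S_{B/C} = r_B/r_C = (k₁·C_A^2)/(k₂·C_A^1.5) = (k₁/k₂)·C_A^0.5.
= (2.68×4.710^2) / (0.0372×4.710^1.5) = 59.45/0.3803 = 156.
Since the desired path is higher order in A, keeping C_A high (PFR or concentrated feed) favours B.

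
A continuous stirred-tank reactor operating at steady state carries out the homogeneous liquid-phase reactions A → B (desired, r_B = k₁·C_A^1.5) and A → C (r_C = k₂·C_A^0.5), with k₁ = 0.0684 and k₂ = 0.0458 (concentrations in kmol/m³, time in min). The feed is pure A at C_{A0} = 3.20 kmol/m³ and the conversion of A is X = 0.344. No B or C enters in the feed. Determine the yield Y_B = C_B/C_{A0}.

0.261

Exit C_A = C_{A0}(1−X) = 3.20×0.656 = 2.099 kmol/m³.
A CSTR operates uniformly at the exit composition, giving r_B = 0.2080 and r_C = 0.06636 (each k·C_A^n at C_A = 2.099).
Fraction of consumed A going to B: r_B/(r_B+r_C) = 0.7582.
C_B = 0.7582·C_{A0}·X = 0.7582×3.20×0.344 = 0.835 kmol/m³; Y_B = C_B/C_{A0} = 0.261.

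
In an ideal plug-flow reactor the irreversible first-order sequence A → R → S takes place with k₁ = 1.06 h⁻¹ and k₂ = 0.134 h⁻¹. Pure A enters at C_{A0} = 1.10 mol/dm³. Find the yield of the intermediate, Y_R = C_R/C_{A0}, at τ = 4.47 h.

For first-order series with pure A initially, C_R(τ) = k₁C_{A0}/(k₂−k₁)·(e^(−k₁τ) − e^(−k₂τ)).
e^(−k₁τ) = e^(−1.06×4.47) = e^(−4.738) = 0.008754; e^(−k₂τ) = e^(−0.5990) = 0.5494.
C_R = 1.06×1.10/(0.134−1.06) × (0.008754−0.5494) = (-1.259)×(-0.5406) = 0.6807 mol/dm³.
Y_R = C_R/C_{A0} = 0.6807/1.10 = 0.619.

0.619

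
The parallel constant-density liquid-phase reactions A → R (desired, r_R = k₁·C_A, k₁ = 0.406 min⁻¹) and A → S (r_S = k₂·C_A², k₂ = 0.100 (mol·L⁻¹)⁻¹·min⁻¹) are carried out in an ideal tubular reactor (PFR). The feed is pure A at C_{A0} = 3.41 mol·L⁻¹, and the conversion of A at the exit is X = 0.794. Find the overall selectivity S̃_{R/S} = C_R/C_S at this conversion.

2.08

C_A = C_{A0}(1−X) = 0.7025 mol·L⁻¹.
Along a PFR/batch, dC_R/dC_A = −r_R/(r_R+r_S) = −k₁/(k₁+k₂·C_A).
Integrating from C_{A0} to C_A: C_R = (0.406/0.100)·ln[(0.406+0.100·3.41)/(0.406+0.100·0.702)] = 4.060·ln(0.7470/0.4762) = 1.828 mol·L⁻¹.
C_S = (C_{A0}−C_A)−C_R = 0.8800 mol·L⁻¹; S̃_{R/S} = 1.828/0.8800 = 2.08.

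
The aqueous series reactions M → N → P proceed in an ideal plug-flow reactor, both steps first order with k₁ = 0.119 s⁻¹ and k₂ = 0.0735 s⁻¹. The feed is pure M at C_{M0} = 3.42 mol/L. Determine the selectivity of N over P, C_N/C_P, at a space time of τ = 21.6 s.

For first-order series with pure M initially, C_N(τ) = k₁C_{M0}/(k₂−k₁)·(e^(−k₁τ) − e^(−k₂τ)).
e^(−k₁τ) = e^(−0.119×21.6) = e^(−2.570) = 0.07650; e^(−k₂τ) = e^(−1.588) = 0.2044.
C_N = 0.119×3.42/(0.0735−0.119) × (0.07650−0.2044) = (-8.945)×(-0.1279) = 1.144 mol/L.
C_M = C_{M0}e^(−k₁τ) = 0.2616 mol/L, so C_P = C_{M0}−C_M−C_N = 2.014 mol/L; C_N/C_P = 0.568.

0.568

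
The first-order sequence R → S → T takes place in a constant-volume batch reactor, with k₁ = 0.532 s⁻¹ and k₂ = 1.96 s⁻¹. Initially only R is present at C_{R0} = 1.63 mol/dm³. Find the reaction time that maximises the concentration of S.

The intermediate peaks when r₁ = r₂, i.e. k₁e^(−k₁t) = k₂e^(−k₂t), giving t_opt = ln(k₂/k₁)/(k₂−k₁).
= ln(1.96/0.532)/(1.96−0.532) = ln(3.684)/1.428 = 1.304/1.428 = 0.913 s.

0.913 s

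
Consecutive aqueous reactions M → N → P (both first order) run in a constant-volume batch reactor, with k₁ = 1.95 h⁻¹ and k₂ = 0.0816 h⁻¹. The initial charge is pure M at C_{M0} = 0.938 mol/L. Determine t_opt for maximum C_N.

1.70 h

For first-order series the maximum of C_N occurs at t_opt = ln(k₂/k₁)/(k₂−k₁).
= ln(0.0816/1.95)/(0.0816−1.95) = ln(0.04185)/-1.868 = -3.174/-1.868 = 1.70 h.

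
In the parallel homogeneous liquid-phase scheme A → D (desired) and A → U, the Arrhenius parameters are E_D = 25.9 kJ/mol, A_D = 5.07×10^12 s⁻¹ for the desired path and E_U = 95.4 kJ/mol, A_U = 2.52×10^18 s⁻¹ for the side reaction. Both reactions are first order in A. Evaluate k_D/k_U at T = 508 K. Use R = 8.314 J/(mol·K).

Since both paths have the same order in A, the concentration cancels and S_{D/U} = k_D/k_U = (A_D/A_U)·exp[(E_U−E_D)/(RT)].
(E_U−E_D)/(RT) = (95.4−25.9)×10³/(8.314×508) = 69500/4224 = 16.46.
k_D/k_U = (5.07×10^12/2.52×10^18)·exp(16.46) = 2.012×10^-6 × 1.401×10^7 = 28.2.

28.2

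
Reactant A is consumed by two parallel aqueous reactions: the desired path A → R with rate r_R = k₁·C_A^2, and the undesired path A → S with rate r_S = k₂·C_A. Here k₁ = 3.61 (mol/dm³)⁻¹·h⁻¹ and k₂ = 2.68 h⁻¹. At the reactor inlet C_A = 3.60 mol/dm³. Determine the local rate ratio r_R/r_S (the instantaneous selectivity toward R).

S_{R/S} = r_R/r_S = (k₁·C_A^2)/(k₂·C_A) = (k₁/k₂)·C_A.
= (3.61×3.600^2) / (2.68×3.600) = 46.79/9.648 = 4.85.

4.85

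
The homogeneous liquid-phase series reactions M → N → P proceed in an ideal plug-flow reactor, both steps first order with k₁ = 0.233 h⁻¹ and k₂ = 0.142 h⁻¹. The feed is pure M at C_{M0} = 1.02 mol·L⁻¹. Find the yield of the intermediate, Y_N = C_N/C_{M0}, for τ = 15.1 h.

Solving the coupled first-order balances gives C_N(τ) = [k₁/(k₂−k₁)]·C_{M0}·(e^(−k₁τ) − e^(−k₂τ)).
e^(−k₁τ) = e^(−0.233×15.1) = e^(−3.518) = 0.02965; e^(−k₂τ) = e^(−2.144) = 0.1172.
C_N = 0.233×1.02/(0.142−0.233) × (0.02965−0.1172) = (-2.612)×(-0.08751) = 0.2286 mol·L⁻¹.
Y_N = C_N/C_{M0} = 0.2286/1.02 = 0.224.

0.224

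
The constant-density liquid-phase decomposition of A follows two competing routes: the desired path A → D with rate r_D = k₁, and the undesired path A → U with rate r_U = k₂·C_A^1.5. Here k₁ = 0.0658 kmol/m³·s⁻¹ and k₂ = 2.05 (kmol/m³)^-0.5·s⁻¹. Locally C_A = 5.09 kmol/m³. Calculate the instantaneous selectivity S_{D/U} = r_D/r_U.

S_{D/U} = r_D/r_U = (k₁)/(k₂·C_A^1.5) = (k₁/k₂)·C_A^-1.5.
= (0.0658) / (2.05×5.090^1.5) = 0.06580/23.54 = 0.00280.
The undesired path is higher order in A, so low C_A (CSTR or dilute feed) favours D.

0.00280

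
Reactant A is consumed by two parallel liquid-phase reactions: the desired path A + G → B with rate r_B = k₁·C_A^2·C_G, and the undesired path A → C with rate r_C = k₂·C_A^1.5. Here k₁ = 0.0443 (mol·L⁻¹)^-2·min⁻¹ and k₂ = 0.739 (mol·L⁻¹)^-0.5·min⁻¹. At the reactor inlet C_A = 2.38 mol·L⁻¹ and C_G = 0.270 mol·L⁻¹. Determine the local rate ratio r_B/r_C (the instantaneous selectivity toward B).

S_{B/C} = r_B/r_C = (k₁·C_A^2·C_G)/(k₂·C_A^1.5) = (k₁/k₂)·C_A^0.5·C_G.
= (0.0443×2.380^2×0.2700) / (0.739×2.380^1.5) = 0.06775/2.713 = 0.0250.

0.0250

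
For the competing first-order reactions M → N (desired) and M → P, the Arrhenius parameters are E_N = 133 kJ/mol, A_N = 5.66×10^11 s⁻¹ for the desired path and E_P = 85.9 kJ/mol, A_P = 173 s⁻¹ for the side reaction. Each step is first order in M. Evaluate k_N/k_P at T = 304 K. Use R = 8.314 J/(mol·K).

26.4

With equal orders, S_{N/P} = k_N/k_P = (A_N/A_P)·exp[(E_P−E_N)/(RT)].
(E_P−E_N)/(RT) = (85.9−133)×10³/(8.314×304) = -47100/2527 = -18.64.
k_N/k_P = (5.66×10^11/173)·exp(-18.64) = 3.272×10^9 × 8.068×10^-9 = 26.4.
Since E_N > E_P, raising the temperature improves selectivity toward N.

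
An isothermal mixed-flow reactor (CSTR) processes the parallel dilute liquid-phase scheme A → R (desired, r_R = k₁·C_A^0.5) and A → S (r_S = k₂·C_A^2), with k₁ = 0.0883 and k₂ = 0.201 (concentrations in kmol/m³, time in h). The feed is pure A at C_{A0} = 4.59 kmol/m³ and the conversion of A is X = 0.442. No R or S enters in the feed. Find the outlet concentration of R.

0.196 kmol/m³

Exit C_A = C_{A0}(1−X) = 4.59×0.558 = 2.561 kmol/m³.
In a CSTR the entire volume is at exit conditions, so r_R = 0.0883×2.561^0.5 = 0.1413 and r_S = 0.201×2.561^2 = 1.319.
Fraction of consumed A going to R: r_R/(r_R+r_S) = 0.09680.
C_R = 0.09680·C_{A0}·X = 0.09680×4.59×0.442 = 0.196 kmol/m³.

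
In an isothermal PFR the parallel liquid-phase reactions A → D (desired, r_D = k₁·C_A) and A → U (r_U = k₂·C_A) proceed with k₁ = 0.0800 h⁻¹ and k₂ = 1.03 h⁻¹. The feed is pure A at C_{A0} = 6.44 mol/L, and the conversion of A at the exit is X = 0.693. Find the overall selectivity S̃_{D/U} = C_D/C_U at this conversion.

C_A = C_{A0}(1−X) = 1.977 mol/L.
Both paths are first order in A, so the instantaneous fraction to D is constant: dC_D/d(−C_A) = k₁/(k₁+k₂) = 0.07207.
C_D = 0.07207·(C_{A0}−C_A) = 0.07207×4.463 = 0.322 mol/L.
C_U = (C_{A0}−C_A)−C_D = 4.141 mol/L; S̃_{D/U} = 0.3217/4.141 = 0.0777.

0.0777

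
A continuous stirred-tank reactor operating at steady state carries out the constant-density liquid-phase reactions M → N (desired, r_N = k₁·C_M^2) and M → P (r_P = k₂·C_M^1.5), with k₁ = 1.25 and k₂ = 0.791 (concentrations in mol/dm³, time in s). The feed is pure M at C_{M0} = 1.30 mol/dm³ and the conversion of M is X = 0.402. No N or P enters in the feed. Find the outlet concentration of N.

0.304 mol/dm³

Exit C_M = C_{M0}(1−X) = 1.30×0.598 = 0.7774 mol/dm³.
In a CSTR the entire volume is at exit conditions, so r_N = 1.25×0.7774^2 = 0.7554 and r_P = 0.791×0.7774^1.5 = 0.5422.
Fraction of consumed M going to N: r_N/(r_N+r_P) = 0.5822.
C_N = 0.5822·C_{M0}·X = 0.5822×1.30×0.402 = 0.304 mol/dm³.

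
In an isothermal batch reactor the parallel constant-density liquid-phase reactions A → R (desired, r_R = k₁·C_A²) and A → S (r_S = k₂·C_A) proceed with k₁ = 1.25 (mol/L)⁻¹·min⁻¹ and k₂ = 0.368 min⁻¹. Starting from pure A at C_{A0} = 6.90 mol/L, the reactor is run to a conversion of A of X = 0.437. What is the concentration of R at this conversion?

2.86 mol/L

C_A = C_{A0}(1−X) = 3.885 mol/L.
Along a PFR/batch, dC_S/dC_A = −r_S/(r_R+r_S) = −k₂/(k₂+k₁·C_A).
Integrating from C_{A0} to C_A: C_S = (0.368/1.25)·ln[(0.368+1.25·6.90)/(0.368+1.25·3.88)] = 0.2944·ln(8.993/5.224) = 0.1599 mol/L.
Then C_R = (C_{A0}−C_A) − C_S = 3.015 − 0.1599 = 2.855 mol/L.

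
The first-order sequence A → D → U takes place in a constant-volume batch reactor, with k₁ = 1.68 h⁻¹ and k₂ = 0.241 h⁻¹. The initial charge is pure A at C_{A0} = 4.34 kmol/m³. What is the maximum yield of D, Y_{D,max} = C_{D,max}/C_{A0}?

0.722

For a first-order series the maximum intermediate yield is C_{D,max}/C_{A0} = (k₁/k₂)^[k₂/(k₂−k₁)].
= (1.68/0.241)^(0.241/(0.241−1.68)) = (6.971)^(-0.1675) = 0.7224.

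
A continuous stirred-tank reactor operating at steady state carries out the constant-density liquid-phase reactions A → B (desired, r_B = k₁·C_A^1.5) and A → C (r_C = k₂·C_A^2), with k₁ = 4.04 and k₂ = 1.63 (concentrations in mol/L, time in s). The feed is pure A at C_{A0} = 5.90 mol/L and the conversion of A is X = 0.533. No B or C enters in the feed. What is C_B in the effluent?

Exit C_A = C_{A0}(1−X) = 5.90×0.467 = 2.755 mol/L.
In a CSTR the entire volume is at exit conditions, so r_B = 4.04×2.755^1.5 = 18.48 and r_C = 1.63×2.755^2 = 12.37.
Fraction of consumed A going to B: r_B/(r_B+r_C) = 0.5989.
C_B = 0.5989·C_{A0}·X = 0.5989×5.90×0.533 = 1.88 mol/L.

1.88 mol/L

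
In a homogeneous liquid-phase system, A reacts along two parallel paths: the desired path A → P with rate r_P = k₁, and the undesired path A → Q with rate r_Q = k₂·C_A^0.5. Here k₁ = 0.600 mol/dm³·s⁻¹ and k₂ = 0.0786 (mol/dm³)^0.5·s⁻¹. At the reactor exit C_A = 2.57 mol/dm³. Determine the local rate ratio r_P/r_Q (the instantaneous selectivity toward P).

S_{P/Q} = r_P/r_Q = (k₁)/(k₂·C_A^0.5) = (k₁/k₂)·C_A^-0.5.
= (0.600) / (0.0786×2.570^0.5) = 0.6000/0.1260 = 4.76.
The undesired path is higher order in A, so low C_A (CSTR or dilute feed) favours P.

4.76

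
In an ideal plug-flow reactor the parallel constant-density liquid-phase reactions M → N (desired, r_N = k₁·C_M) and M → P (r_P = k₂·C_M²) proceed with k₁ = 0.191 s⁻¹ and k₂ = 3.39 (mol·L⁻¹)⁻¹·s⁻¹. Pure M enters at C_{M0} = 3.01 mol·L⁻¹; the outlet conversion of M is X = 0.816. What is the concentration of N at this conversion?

C_M = C_{M0}(1−X) = 0.5538 mol·L⁻¹.
Along a PFR/batch, dC_N/dC_M = −r_N/(r_N+r_P) = −k₁/(k₁+k₂·C_M).
Integrating from C_{M0} to C_M: C_N = (0.191/3.39)·ln[(0.191+3.39·3.01)/(0.191+3.39·0.554)] = 0.05634·ln(10.39/2.069) = 0.09096 mol·L⁻¹.

0.0910 mol·L⁻¹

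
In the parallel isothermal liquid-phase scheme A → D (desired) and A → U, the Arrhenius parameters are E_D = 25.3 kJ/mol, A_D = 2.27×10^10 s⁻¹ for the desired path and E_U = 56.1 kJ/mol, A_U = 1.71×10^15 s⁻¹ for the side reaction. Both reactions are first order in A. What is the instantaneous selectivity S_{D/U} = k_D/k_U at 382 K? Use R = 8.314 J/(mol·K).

0.216

With equal orders, S_{D/U} = k_D/k_U = (A_D/A_U)·exp[(E_U−E_D)/(RT)].
(E_U−E_D)/(RT) = (56.1−25.3)×10³/(8.314×382) = 30800/3176 = 9.698.
k_D/k_U = (2.27×10^10/1.71×10^15)·exp(9.698) = 1.327×10^-5 × 16283 = 0.216.
Since E_D < E_U, lowering the temperature improves selectivity toward D.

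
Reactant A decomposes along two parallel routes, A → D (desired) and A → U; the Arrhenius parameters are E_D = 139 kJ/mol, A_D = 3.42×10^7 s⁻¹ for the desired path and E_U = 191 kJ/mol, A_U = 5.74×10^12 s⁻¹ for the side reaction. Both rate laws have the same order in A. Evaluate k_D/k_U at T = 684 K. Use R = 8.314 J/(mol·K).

0.0558

k_D/k_U = (A_D/A_U)·exp[−(E_D−E_U)/(RT)] = (A_D/A_U)·exp[(E_U−E_D)/(RT)].
(E_U−E_D)/(RT) = (191−139)×10³/(8.314×684) = 52000/5687 = 9.144.
k_D/k_U = (3.42×10^7/5.74×10^12)·exp(9.144) = 5.958×10^-6 × 9358 = 0.0558.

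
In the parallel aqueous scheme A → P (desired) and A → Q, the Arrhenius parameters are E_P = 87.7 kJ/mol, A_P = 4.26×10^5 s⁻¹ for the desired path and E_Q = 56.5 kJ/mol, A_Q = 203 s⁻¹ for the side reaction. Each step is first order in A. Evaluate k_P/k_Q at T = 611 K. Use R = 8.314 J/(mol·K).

With equal orders, S_{P/Q} = k_P/k_Q = (A_P/A_Q)·exp[(E_Q−E_P)/(RT)].
(E_Q−E_P)/(RT) = (56.5−87.7)×10³/(8.314×611) = -31200/5080 = -6.142.
k_P/k_Q = (4.26×10^5/203)·exp(-6.142) = 2099 × 0.002151 = 4.51.
Since E_P > E_Q, raising the temperature improves selectivity toward P.

4.51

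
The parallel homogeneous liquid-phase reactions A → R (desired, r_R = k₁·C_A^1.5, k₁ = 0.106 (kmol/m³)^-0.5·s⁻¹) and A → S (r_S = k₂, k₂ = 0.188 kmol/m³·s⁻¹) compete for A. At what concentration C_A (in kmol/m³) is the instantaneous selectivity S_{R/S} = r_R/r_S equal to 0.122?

0.360 kmol/m³

S_{R/S} = (k₁/k₂)·C_A^1.5 ⇒ C_A = (S·k₂/k₁)^(1/1.5).
= (0.122×0.188/0.106)^(0.6667) = (0.2164)^(0.6667) = 0.360 kmol/m³.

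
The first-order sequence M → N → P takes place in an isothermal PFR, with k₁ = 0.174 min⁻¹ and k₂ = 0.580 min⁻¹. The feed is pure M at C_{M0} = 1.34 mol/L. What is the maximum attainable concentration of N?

For a first-order series the maximum intermediate yield is C_{N,max}/C_{M0} = (k₁/k₂)^[k₂/(k₂−k₁)].
= (0.174/0.580)^(0.580/(0.580−0.174)) = (0.3000)^(1.429) = 0.1791.
C_{N,max} = 0.1791×1.34 = 0.240 mol/L.

0.240 mol/L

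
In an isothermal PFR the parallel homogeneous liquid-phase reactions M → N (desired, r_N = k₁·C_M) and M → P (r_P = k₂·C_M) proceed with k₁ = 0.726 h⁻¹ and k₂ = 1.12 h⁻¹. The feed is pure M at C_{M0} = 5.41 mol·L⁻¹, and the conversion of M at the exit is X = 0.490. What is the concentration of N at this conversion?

C_M = C_{M0}(1−X) = 2.759 mol·L⁻¹.
Both paths are first order in M, so the instantaneous fraction to N is constant: dC_N/d(−C_M) = k₁/(k₁+k₂) = 0.3933.
C_N = 0.3933·(C_{M0}−C_M) = 0.3933×2.651 = 1.04 mol·L⁻¹.

1.04 mol·L⁻¹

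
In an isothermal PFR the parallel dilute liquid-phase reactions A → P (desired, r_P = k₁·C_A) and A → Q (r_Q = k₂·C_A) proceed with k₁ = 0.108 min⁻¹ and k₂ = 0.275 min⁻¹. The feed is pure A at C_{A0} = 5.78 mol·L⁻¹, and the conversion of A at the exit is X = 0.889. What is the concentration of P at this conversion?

C_A = C_{A0}(1−X) = 0.6416 mol·L⁻¹.
Both paths are first order in A, so the instantaneous fraction to P is constant: dC_P/d(−C_A) = k₁/(k₁+k₂) = 0.2820.
C_P = 0.2820·(C_{A0}−C_A) = 0.2820×5.138 = 1.45 mol·L⁻¹.

1.45 mol·L⁻¹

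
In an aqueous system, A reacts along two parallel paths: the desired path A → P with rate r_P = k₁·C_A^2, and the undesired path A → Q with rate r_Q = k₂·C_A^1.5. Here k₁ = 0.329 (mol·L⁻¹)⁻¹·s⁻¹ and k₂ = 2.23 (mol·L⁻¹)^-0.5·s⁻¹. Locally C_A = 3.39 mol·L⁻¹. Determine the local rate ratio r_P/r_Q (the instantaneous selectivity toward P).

S_{P/Q} = r_P/r_Q = (k₁·C_A^2)/(k₂·C_A^1.5) = (k₁/k₂)·C_A^0.5.
= (0.329×3.390^2) / (2.23×3.390^1.5) = 3.781/13.92 = 0.272.

0.272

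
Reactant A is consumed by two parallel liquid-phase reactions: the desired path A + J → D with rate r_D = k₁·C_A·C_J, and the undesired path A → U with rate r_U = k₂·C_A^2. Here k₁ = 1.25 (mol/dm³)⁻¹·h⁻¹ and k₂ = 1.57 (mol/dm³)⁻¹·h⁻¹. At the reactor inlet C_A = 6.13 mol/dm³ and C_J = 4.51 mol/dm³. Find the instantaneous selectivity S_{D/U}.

S_{D/U} = r_D/r_U = (k₁·C_A·C_J)/(k₂·C_A^2) = (k₁/k₂)·C_A⁻¹·C_J.
= (1.25×6.130×4.510) / (1.57×6.130^2) = 34.56/59.00 = 0.586.

0.586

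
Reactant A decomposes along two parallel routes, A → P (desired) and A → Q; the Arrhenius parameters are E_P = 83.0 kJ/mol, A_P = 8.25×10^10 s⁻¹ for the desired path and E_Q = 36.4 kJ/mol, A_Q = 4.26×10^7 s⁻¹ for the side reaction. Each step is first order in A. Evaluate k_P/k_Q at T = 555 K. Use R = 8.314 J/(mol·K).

k_P/k_Q = (A_P/A_Q)·exp[−(E_P−E_Q)/(RT)] = (A_P/A_Q)·exp[(E_Q−E_P)/(RT)].
(E_Q−E_P)/(RT) = (36.4−83.0)×10³/(8.314×555) = -46600/4614 = -10.10.
k_P/k_Q = (8.25×10^10/4.26×10^7)·exp(-10.10) = 1937 × 4.112×10^-5 = 0.0796.
Since E_P > E_Q, raising the temperature improves selectivity toward P.

0.0796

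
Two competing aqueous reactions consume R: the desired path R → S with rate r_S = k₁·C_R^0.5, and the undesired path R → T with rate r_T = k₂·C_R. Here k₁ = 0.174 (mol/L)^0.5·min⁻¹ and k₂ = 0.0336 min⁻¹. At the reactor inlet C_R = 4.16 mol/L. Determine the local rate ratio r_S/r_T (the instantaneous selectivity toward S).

2.54

S_{S/T} = r_S/r_T = (k₁·C_R^0.5)/(k₂·C_R) = (k₁/k₂)·C_R^-0.5.
= (0.174×4.160^0.5) / (0.0336×4.160) = 0.3549/0.1398 = 2.54.
The undesired path is higher order in R, so low C_R (CSTR or dilute feed) favours S.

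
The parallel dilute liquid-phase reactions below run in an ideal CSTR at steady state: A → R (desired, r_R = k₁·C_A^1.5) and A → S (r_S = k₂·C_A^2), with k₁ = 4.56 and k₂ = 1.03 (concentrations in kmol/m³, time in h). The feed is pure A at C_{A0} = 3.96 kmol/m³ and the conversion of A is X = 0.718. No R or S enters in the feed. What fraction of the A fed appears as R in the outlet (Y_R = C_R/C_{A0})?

0.580

Exit C_A = C_{A0}(1−X) = 3.96×0.282 = 1.117 kmol/m³.
Rates in a CSTR are evaluated at the outlet concentration: r_R = 4.56×1.117^1.5 = 5.381, r_S = 1.03×1.117^2 = 1.284.
Fraction of consumed A going to R: r_R/(r_R+r_S) = 0.8073.
C_R = 0.8073·C_{A0}·X = 0.8073×3.96×0.718 = 2.30 kmol/m³; Y_R = C_R/C_{A0} = 0.580.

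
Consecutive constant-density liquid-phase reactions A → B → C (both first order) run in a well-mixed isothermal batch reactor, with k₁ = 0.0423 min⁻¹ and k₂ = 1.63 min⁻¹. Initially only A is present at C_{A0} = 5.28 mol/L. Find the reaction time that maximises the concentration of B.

Setting dC_B/dt = 0 gives t_opt = ln(k₂/k₁)/(k₂−k₁).
= ln(1.63/0.0423)/(1.63−0.0423) = ln(38.53)/1.588 = 3.652/1.588 = 2.30 min.

2.30 min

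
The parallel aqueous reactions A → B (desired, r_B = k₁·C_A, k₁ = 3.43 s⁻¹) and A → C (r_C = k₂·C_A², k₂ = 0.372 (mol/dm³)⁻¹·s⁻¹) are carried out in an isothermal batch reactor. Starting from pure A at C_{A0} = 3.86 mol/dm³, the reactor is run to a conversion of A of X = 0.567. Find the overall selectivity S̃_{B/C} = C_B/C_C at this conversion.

C_A = C_{A0}(1−X) = 1.671 mol/dm³.
Along a PFR/batch, dC_B/dC_A = −r_B/(r_B+r_C) = −k₁/(k₁+k₂·C_A).
Integrating from C_{A0} to C_A: C_B = (3.43/0.372)·ln[(3.43+0.372·3.86)/(3.43+0.372·1.67)] = 9.220·ln(4.866/4.052) = 1.688 mol/dm³.
C_C = (C_{A0}−C_A)−C_B = 0.5003 mol/dm³; S̃_{B/C} = 1.688/0.5003 = 3.37.

3.37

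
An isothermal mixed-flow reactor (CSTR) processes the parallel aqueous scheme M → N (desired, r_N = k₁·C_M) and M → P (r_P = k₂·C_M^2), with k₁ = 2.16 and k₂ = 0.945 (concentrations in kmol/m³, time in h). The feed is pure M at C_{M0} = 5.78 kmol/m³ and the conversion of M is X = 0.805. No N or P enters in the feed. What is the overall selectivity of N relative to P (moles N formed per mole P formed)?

2.03

Exit C_M = C_{M0}(1−X) = 5.78×0.195 = 1.127 kmol/m³.
Rates in a CSTR are evaluated at the outlet concentration: r_N = 2.16×1.127 = 2.435, r_P = 0.945×1.127^2 = 1.200.
Overall selectivity = C_N/C_P = r_Nτ/(r_Pτ) = r_N/r_P = 2.03.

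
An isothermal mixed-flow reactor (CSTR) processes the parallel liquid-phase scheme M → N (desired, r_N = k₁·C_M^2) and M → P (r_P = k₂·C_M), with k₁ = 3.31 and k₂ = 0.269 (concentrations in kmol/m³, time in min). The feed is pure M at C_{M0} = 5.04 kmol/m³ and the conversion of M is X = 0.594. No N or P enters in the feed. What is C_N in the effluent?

Exit C_M = C_{M0}(1−X) = 5.04×0.406 = 2.046 kmol/m³.
A CSTR operates uniformly at the exit composition, giving r_N = 13.86 and r_P = 0.5504 (each k·C_M^n at C_M = 2.046).
Fraction of consumed M going to N: r_N/(r_N+r_P) = 0.9618.
C_N = 0.9618·C_{M0}·X = 0.9618×5.04×0.594 = 2.88 kmol/m³.

2.88 kmol/m³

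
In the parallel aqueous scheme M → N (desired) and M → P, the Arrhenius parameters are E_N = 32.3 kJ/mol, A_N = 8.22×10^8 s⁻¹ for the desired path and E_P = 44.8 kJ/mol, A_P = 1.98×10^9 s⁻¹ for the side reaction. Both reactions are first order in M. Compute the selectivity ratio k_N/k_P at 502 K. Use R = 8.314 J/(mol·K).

k_N/k_P = (A_N/A_P)·exp[−(E_N−E_P)/(RT)] = (A_N/A_P)·exp[(E_P−E_N)/(RT)].
(E_P−E_N)/(RT) = (44.8−32.3)×10³/(8.314×502) = 12500/4174 = 2.995.
k_N/k_P = (8.22×10^8/1.98×10^9)·exp(2.995) = 0.4152 × 19.99 = 8.30.

8.30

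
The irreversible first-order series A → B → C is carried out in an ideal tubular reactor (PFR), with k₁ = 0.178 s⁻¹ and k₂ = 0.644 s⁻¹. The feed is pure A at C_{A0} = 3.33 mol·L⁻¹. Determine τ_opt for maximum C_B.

2.76 s

For first-order series the maximum of C_B occurs at τ_opt = ln(k₂/k₁)/(k₂−k₁).
= ln(0.644/0.178)/(0.644−0.178) = ln(3.618)/0.4660 = 1.286/0.4660 = 2.76 s.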